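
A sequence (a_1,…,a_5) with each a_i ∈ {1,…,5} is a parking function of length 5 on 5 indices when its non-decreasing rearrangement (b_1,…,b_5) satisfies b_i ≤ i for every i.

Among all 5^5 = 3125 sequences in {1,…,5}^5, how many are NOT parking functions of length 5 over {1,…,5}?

1829

|PF| = (5−5+1)·(5+1)^(5−1) = 1·1296 = 1296 (Konheim–Weiss)
One tuple (4,2,3,2,3) → sorted (2,2,3,3,4): b_1=2>1, not a PF.
So 3125 − 1296 = 1829 fail.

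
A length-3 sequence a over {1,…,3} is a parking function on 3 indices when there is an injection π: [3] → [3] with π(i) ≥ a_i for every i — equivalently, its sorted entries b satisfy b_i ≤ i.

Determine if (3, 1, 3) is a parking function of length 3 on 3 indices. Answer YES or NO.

NO

Sorted: b = (1, 3, 3).
  b_1=1 ≤ 1
  b_2=3 > 2
  fails at i=2 ⇒ NO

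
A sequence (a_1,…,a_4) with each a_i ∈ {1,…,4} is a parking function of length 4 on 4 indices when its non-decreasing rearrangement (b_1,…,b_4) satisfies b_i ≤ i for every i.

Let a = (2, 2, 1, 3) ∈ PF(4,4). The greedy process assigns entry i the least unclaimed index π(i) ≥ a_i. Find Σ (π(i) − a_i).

2

Σπ(i) = 1+…+4 = 10; Σa = 2+2+1+3 = 8; disp = 10−8 = 2.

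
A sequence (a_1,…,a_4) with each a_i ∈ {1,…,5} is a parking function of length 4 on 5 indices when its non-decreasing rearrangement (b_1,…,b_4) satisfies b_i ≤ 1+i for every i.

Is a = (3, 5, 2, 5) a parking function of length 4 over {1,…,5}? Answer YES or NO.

Rearranged: b = (2, 3, 5, 5).
  b_1=2 ≤ 2
  b_2=3 ≤ 3
  b_3=5 > 4
  fails at i=3 ⇒ NO

NO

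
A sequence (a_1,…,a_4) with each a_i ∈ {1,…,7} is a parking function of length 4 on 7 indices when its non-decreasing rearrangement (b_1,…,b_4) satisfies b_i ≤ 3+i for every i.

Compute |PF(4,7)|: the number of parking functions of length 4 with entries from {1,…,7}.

|PF(4,7)| = (7−4+1)·(7+1)^(4−1) = 4×512 = 2048 (Pollak)
Check (4,1,1,7) → sorted (1,1,4,7): b_i ≤ 3+i ∀i, a PF.

2048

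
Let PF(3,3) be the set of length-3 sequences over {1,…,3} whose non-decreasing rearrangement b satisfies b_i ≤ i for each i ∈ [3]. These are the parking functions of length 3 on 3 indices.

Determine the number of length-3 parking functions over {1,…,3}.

16

|PF| = (4−3)·4^(3−1) = 1·16 = 16 (Pollak)
Example (1,3,1) → sorted (1,1,3): b_i ≤ i ∀i, a PF.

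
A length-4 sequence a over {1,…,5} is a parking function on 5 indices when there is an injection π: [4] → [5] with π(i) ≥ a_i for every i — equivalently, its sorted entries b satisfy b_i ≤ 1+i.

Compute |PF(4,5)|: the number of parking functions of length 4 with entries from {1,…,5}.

432

|PF(4,5)| = (5+1−4)·(5+1)^{4−1} = 2 · 216 = 432 [KW]
One tuple (4,1,2,4) → sorted (1,2,4,4): b_i ≤ 1+i ∀i, a PF.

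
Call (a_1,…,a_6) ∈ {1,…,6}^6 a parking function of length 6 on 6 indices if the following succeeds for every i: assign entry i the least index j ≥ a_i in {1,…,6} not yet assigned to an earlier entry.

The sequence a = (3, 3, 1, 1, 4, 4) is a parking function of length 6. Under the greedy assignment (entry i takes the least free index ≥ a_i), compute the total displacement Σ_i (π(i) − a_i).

5

Σπ = 6·7/2 = 21 (π permutes [6]); Σa = 3+3+1+1+4+4 = 16; disp = 21−16 = 5.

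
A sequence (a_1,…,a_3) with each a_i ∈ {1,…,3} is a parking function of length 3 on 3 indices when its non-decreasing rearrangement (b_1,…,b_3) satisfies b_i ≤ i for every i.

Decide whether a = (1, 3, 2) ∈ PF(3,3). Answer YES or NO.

Order a: b = (1, 2, 3).
  b_1=1 ≤ 1
  b_2=2 ≤ 2
  b_3=3 ≤ 3
All bounds hold ⇒ YES

YES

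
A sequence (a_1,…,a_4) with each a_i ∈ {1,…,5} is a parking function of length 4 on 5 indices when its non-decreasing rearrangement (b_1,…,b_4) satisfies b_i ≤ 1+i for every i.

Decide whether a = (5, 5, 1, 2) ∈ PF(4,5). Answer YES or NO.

NO

Rearranged: b = (1, 2, 5, 5).
  b_1=1 ≤ 2
  b_2=2 ≤ 3
  b_3=5 > 4
  fails at i=3 ⇒ NO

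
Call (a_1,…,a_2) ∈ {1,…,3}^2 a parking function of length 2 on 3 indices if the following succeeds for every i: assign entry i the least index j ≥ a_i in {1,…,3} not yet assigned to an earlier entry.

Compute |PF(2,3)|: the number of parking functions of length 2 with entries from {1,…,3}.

8

|PF(2,3)| = (3+1−2)·(3+1)^{2−1} = 2 · 4 = 8 (Pollak)
Check (3,2) → sorted (2,3): b_i ≤ 1+i ∀i, a PF.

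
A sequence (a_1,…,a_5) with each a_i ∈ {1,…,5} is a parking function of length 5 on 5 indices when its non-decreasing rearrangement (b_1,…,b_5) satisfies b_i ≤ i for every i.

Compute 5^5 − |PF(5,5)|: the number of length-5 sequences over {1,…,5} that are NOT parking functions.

Count = 1·6^4 = 1·1296 = 1296 (Pollak)
Example (3,4,4,3,4) → sorted (3,3,4,4,4): b_1=3>1, not a PF.
Total 3125; non-PF = 3125−1296 = 1829

1829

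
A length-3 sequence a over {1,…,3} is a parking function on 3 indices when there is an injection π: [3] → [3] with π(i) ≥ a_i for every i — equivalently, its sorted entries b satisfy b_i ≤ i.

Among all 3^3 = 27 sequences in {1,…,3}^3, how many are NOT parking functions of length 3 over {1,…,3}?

11

|PF(3,3)| = (4−3)·4^(3−1) = 1 · 16 = 16
E.g. (3,3,2) → sorted (2,3,3): b_1=2>1, not a PF.
Total 27; non-PF = 27−16 = 11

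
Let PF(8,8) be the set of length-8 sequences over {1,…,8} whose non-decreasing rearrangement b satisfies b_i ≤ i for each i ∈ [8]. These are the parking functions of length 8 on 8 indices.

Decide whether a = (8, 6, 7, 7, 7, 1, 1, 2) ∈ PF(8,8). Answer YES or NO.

Rearranged: b = (1, 1, 2, 6, 7, 7, 7, 8).
  b_1=1 ≤ 1
  b_2=1 ≤ 2
  b_3=2 ≤ 3
  b_4=6 > 4
  fails at i=4 ⇒ NO

NO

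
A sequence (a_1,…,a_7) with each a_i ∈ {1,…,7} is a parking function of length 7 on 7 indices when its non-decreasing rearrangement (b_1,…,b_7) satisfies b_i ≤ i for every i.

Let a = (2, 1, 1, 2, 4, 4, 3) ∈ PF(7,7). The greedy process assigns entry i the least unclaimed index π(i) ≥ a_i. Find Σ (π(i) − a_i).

11

Σπ = 28 ({1..7} each once); Σa = 2+1+1+2+4+4+3 = 17; disp = 28−17 = 11.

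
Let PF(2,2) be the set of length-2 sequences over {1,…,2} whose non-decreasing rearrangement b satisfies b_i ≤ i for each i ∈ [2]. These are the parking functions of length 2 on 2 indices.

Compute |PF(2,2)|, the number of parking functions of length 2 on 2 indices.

3

Count = (2−2+1)·(2+1)^(2−1) = 1 · 3 = 3
One tuple (1,2) → sorted (1,2): b_i ≤ i ∀i, a PF.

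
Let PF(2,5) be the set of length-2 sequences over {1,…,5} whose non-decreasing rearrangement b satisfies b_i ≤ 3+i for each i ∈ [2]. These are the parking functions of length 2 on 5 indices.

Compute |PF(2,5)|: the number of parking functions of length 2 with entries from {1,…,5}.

24

|PF| = (5+1−2)·(5+1)^{2−1} = 4·6 = 24 (Konheim–Weiss)
E.g. (5,4) → sorted (4,5): b_i ≤ 3+i ∀i, a PF.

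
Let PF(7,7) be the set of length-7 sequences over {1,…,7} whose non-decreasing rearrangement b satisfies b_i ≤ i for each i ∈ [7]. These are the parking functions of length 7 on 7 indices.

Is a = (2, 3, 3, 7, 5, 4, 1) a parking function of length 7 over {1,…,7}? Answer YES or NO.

YES

Sorted: b = (1, 2, 3, 3, 4, 5, 7).
  b_1=1 ≤ 1
  b_2=2 ≤ 2
  b_3=3 ≤ 3
  b_4=3 ≤ 4
  b_5=4 ≤ 5
  b_6=5 ≤ 6
  b_7=7 ≤ 7
All bounds hold ⇒ YES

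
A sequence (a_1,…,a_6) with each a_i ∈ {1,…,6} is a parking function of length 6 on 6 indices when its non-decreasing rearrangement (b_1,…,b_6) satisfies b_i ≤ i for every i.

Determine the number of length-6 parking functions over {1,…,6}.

16807

#PF = 1·7^5 = 1 · 16807 = 16807
E.g. (6,5,2,4,1,1) → sorted (1,1,2,4,5,6): b_i ≤ i ∀i, a PF.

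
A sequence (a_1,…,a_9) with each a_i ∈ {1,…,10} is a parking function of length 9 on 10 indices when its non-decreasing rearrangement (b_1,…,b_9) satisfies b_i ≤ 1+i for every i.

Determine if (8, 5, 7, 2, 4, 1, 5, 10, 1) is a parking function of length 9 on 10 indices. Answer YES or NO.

YES

Rearranged: b = (1, 1, 2, 4, 5, 5, 7, 8, 10).
  b_1=1 ≤ 2
  b_2=1 ≤ 3
  b_3=2 ≤ 4
  b_4=4 ≤ 5
  b_5=5 ≤ 6
  b_6=5 ≤ 7
  b_7=7 ≤ 8
  b_8=8 ≤ 9
  b_9=10 ≤ 10
All bounds hold ⇒ YES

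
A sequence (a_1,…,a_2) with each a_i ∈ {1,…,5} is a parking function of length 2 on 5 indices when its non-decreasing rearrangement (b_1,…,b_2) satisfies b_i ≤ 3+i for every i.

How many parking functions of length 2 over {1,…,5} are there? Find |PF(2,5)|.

24

|PF| = (5+1−2)·(5+1)^{2−1} = 4·6 = 24 [KW]
Check (1,5) → sorted (1,5): b_i ≤ 3+i ∀i, a PF.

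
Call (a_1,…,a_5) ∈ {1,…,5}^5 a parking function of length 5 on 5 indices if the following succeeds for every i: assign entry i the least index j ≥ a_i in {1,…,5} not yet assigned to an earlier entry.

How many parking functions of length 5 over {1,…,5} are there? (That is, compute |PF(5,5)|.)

#PF = (5+1−5)·(5+1)^{5−1} = 1×1296 = 1296
One tuple (3,1,1,1,3) → sorted (1,1,1,3,3): b_i ≤ i ∀i, a PF.

1296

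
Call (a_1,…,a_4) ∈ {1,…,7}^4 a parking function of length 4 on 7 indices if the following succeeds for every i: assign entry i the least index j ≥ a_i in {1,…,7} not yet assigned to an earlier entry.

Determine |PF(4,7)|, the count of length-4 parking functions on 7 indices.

|PF| = (8−4)·8^(4−1) = 4·512 = 2048
Check (5,5,5,4) → sorted (4,5,5,5): b_i ≤ 3+i ∀i, a PF.

2048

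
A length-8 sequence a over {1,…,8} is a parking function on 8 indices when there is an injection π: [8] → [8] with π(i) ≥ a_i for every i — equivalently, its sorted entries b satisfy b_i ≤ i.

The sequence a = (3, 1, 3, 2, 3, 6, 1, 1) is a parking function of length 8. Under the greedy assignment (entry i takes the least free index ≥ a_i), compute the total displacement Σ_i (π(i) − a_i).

16

Σπ = 36 ({1..8} each once); Σa = 3+1+3+2+3+6+1+1 = 20; disp = 36−20 = 16.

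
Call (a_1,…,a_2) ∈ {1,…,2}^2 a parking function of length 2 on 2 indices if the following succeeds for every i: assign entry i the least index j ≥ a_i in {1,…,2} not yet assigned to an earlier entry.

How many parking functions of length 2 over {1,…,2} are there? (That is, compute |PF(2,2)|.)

Count = (2+1−2)·(2+1)^{2−1} = 1×3 = 3 (Pollak)
Check (1,1) → sorted (1,1): b_i ≤ i ∀i, a PF.

3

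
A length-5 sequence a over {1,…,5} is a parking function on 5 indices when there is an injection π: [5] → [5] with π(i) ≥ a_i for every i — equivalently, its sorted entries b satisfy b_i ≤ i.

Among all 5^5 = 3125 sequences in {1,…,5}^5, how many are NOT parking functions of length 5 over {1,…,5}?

1829

|PF(5,5)| = (5+1−5)·(5+1)^{5−1} = 1 · 1296 = 1296 (Konheim–Weiss)
E.g. (5,1,5,5,2) → sorted (1,2,5,5,5): b_3=5>3, not a PF.
5^5 − 1296 = 3125 − 1296 = 1829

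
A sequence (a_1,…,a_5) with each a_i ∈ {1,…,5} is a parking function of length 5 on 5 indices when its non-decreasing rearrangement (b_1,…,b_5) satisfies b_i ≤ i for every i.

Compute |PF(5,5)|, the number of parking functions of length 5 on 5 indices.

|PF(5,5)| = (5−5+1)·(5+1)^(5−1) = 1·1296 = 1296 (Pollak)
Example (4,4,1,3,2) → sorted (1,2,3,4,4): b_i ≤ i ∀i, a PF.

1296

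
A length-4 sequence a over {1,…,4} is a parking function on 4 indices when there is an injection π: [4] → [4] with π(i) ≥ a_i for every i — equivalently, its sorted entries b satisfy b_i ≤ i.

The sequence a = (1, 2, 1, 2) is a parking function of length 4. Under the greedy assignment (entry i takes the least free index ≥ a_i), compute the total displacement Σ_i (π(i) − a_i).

Σπ = 10 ({1..4} each once); Σa = 1+2+1+2 = 6; disp = 10−6 = 4.

4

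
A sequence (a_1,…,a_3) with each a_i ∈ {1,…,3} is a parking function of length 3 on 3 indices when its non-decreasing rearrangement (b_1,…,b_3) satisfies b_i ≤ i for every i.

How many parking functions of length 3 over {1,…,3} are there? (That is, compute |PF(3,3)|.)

|PF(3,3)| = (3−3+1)·(3+1)^(3−1) = 1 · 16 = 16
One tuple (2,1,2) → sorted (1,2,2): b_i ≤ i ∀i, a PF.

16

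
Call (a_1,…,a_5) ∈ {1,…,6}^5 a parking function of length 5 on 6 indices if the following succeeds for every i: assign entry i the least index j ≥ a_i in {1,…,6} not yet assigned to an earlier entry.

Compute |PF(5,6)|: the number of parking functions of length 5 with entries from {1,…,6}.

4802

#PF = 2·7^4 = 2×2401 = 4802 (Konheim–Weiss)
Check (1,3,4,3,6) → sorted (1,3,3,4,6): b_i ≤ 1+i ∀i, a PF.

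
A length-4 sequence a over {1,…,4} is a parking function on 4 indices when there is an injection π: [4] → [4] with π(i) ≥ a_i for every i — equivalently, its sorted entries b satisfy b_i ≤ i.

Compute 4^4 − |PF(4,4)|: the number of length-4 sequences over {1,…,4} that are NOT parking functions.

131

|PF(4,4)| = (4−4+1)·(4+1)^(4−1) = 1×125 = 125
E.g. (2,2,4,4) → sorted (2,2,4,4): b_1=2>1, not a PF.
4^4 − 125 = 256 − 125 = 131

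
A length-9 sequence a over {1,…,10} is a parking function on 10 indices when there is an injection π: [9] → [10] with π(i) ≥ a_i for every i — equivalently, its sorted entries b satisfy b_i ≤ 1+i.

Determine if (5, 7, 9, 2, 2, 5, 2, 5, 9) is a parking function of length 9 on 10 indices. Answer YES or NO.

YES

Sorted: b = (2, 2, 2, 5, 5, 5, 7, 9, 9).
  b_1=2 ≤ 2
  b_2=2 ≤ 3
  b_3=2 ≤ 4
  b_4=5 ≤ 5
  b_5=5 ≤ 6
  b_6=5 ≤ 7
  b_7=7 ≤ 8
  b_8=9 ≤ 9
  b_9=9 ≤ 10
All bounds hold ⇒ YES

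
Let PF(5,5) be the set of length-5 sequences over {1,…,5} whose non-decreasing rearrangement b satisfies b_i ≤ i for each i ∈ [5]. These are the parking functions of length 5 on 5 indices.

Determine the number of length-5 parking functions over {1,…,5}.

|PF| = (5+1−5)·(5+1)^{5−1} = 1 · 1296 = 1296 [KW]
Example (1,1,3,1,1) → sorted (1,1,1,1,3): b_i ≤ i ∀i, a PF.

1296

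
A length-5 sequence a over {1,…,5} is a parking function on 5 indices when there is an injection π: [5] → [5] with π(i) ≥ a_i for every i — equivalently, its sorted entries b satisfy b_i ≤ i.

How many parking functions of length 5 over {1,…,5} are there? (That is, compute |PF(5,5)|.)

#PF = (5−5+1)·(5+1)^(5−1) = 1·1296 = 1296
Example (1,4,1,5,1) → sorted (1,1,1,4,5): b_i ≤ i ∀i, a PF.

1296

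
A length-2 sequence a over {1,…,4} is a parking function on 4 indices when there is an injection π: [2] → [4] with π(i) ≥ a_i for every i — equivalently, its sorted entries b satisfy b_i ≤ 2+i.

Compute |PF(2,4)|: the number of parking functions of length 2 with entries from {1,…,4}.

|PF(2,4)| = (5−2)·5^(2−1) = 3 · 5 = 15 (Konheim–Weiss)
E.g. (2,2) → sorted (2,2): b_i ≤ 2+i ∀i, a PF.

15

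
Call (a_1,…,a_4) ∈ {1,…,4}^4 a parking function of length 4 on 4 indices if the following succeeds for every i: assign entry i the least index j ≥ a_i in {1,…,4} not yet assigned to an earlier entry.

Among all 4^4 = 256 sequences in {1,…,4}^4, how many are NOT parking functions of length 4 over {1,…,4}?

|PF(4,4)| = 1·5^3 = 1·125 = 125 (Konheim–Weiss)
One tuple (4,3,4,2) → sorted (2,3,4,4): b_1=2>1, not a PF.
Total 256; non-PF = 256−125 = 131

131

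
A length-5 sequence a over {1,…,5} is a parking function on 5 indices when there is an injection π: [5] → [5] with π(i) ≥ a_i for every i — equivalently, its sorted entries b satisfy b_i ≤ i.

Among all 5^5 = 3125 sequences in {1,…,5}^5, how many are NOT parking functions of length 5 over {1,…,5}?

1829

Count = 1·6^4 = 1 · 1296 = 1296 [KW]
One tuple (5,4,4,4,2) → sorted (2,4,4,4,5): b_1=2>1, not a PF.
So 3125 − 1296 = 1829 fail.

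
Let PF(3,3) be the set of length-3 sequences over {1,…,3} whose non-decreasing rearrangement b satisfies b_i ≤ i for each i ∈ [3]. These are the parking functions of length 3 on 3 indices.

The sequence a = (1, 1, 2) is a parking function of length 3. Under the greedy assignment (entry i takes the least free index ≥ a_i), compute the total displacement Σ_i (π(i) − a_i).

Σπ = 3·4/2 = 6 (π permutes [3]); Σa = 1+1+2 = 4; disp = 6−4 = 2.

2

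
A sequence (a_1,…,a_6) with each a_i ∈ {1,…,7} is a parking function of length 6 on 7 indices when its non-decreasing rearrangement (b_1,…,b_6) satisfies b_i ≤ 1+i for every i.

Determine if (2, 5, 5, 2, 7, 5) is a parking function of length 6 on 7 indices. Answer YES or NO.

Order a: b = (2, 2, 5, 5, 5, 7).
  b_1=2 ≤ 2
  b_2=2 ≤ 3
  b_3=5 > 4
  fails at i=3 ⇒ NO

NO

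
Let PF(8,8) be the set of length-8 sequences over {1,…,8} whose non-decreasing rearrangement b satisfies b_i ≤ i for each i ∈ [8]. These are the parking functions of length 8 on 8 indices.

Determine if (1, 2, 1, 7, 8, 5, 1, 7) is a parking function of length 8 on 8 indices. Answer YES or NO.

NO

Sorted: b = (1, 1, 1, 2, 5, 7, 7, 8).
  b_1=1 ≤ 1
  b_2=1 ≤ 2
  b_3=1 ≤ 3
  b_4=2 ≤ 4
  b_5=5 ≤ 5
  b_6=7 > 6
  fails at i=6 ⇒ NO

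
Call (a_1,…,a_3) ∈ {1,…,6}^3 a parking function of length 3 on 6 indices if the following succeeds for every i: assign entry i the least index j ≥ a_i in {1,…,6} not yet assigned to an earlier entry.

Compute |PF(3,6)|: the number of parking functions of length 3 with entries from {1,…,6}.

#PF = (6−3+1)·(6+1)^(3−1) = 4 · 49 = 196 (Pollak)
E.g. (4,4,6) → sorted (4,4,6): b_i ≤ 3+i ∀i, a PF.

196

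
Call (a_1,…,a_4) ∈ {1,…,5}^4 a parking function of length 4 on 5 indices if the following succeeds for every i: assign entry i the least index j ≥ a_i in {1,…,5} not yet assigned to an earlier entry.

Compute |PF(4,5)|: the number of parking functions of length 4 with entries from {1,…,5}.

#PF = (5+1−4)·(5+1)^{4−1} = 2 · 216 = 432 (Konheim–Weiss)
Example (2,1,2,2) → sorted (1,2,2,2): b_i ≤ 1+i ∀i, a PF.

432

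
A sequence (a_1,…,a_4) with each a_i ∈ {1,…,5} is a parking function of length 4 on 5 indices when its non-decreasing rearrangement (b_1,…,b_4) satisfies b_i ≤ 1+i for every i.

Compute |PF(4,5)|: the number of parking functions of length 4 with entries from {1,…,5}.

432

|PF(4,5)| = (5+1−4)·(5+1)^{4−1} = 2·216 = 432 (Konheim–Weiss)
One tuple (4,2,2,3) → sorted (2,2,3,4): b_i ≤ 1+i ∀i, a PF.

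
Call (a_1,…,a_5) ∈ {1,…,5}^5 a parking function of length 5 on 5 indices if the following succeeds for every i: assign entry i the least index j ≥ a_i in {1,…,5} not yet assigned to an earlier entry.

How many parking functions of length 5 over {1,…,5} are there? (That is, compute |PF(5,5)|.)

#PF = (5+1−5)·(5+1)^{5−1} = 1×1296 = 1296 [KW]
Check (2,3,1,3,3) → sorted (1,2,3,3,3): b_i ≤ i ∀i, a PF.

1296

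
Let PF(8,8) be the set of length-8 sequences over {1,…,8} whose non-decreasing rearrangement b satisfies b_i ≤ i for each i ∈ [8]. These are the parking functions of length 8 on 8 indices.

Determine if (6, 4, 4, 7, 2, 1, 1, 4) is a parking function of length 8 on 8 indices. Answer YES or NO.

Order a: b = (1, 1, 2, 4, 4, 4, 6, 7).
  b_1=1 ≤ 1
  b_2=1 ≤ 2
  b_3=2 ≤ 3
  b_4=4 ≤ 4
  b_5=4 ≤ 5
  b_6=4 ≤ 6
  b_7=6 ≤ 7
  b_8=7 ≤ 8
All bounds hold ⇒ YES

YES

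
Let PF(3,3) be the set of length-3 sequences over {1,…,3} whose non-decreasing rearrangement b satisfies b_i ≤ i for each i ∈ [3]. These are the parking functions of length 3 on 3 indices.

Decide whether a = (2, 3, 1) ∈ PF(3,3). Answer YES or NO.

Order a: b = (1, 2, 3).
  b_1=1 ≤ 1
  b_2=2 ≤ 2
  b_3=3 ≤ 3
All bounds hold ⇒ YES

YES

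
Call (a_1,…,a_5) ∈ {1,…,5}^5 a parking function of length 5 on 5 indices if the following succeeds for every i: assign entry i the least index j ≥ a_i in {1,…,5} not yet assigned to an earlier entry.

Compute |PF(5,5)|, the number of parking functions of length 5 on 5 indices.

1296

|PF(5,5)| = (5+1−5)·(5+1)^{5−1} = 1·1296 = 1296 (Pollak)
Check (1,1,4,5,1) → sorted (1,1,1,4,5): b_i ≤ i ∀i, a PF.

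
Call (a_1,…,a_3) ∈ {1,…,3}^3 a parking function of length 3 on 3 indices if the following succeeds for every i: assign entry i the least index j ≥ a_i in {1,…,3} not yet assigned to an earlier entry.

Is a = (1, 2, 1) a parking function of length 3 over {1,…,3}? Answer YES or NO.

YES

Sorted: b = (1, 1, 2).
  b_1=1 ≤ 1
  b_2=1 ≤ 2
  b_3=2 ≤ 3
All bounds hold ⇒ YES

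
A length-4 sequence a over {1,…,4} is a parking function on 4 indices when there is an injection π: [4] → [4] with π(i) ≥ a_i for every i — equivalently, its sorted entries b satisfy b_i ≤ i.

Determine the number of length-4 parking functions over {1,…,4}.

Count = (4−4+1)·(4+1)^(4−1) = 1·125 = 125 [KW]
One tuple (3,1,2,1) → sorted (1,1,2,3): b_i ≤ i ∀i, a PF.

125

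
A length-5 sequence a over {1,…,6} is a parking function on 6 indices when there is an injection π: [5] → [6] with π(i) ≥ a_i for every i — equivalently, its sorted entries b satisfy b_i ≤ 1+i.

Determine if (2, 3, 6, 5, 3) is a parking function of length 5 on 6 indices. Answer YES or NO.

Order a: b = (2, 3, 3, 5, 6).
  b_1=2 ≤ 2
  b_2=3 ≤ 3
  b_3=3 ≤ 4
  b_4=5 ≤ 5
  b_5=6 ≤ 6
All bounds hold ⇒ YES

YES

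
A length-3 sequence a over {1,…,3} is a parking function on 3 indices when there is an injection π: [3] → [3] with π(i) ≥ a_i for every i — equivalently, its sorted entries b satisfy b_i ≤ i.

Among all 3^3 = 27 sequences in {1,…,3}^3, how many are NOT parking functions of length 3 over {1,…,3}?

11

|PF| = (4−3)·4^(3−1) = 1×16 = 16 (Pollak)
Example (3,3,1) → sorted (1,3,3): b_2=3>2, not a PF.
So 27 − 16 = 11 fail.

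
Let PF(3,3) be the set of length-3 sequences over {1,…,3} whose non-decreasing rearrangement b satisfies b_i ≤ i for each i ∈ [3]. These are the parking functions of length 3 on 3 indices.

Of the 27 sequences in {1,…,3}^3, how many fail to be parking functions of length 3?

|PF| = (3−3+1)·(3+1)^(3−1) = 1×16 = 16 [KW]
E.g. (2,2,2) → sorted (2,2,2): b_1=2>1, not a PF.
3^3 − 16 = 27 − 16 = 11

11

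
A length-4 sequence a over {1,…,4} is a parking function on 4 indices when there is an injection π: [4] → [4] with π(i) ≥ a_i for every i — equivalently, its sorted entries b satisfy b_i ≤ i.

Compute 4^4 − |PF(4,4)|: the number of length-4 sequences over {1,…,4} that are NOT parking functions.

131

Count = (4+1−4)·(4+1)^{4−1} = 1 · 125 = 125 [KW]
One tuple (3,4,4,1) → sorted (1,3,4,4): b_2=3>2, not a PF.
So 256 − 125 = 131 fail.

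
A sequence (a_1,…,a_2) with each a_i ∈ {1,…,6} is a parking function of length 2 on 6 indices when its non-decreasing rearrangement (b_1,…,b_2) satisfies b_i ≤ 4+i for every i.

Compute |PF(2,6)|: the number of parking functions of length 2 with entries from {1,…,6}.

35

#PF = (7−2)·7^(2−1) = 5×7 = 35 (Pollak)
E.g. (2,3) → sorted (2,3): b_i ≤ 4+i ∀i, a PF.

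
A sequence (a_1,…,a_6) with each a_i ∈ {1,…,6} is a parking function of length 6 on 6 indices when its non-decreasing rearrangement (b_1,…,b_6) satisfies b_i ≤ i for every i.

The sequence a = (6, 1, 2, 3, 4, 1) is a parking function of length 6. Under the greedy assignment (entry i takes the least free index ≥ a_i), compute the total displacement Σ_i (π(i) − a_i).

Σπ(i) = 1+…+6 = 21; Σa = 6+1+2+3+4+1 = 17; disp = 21−17 = 4.

4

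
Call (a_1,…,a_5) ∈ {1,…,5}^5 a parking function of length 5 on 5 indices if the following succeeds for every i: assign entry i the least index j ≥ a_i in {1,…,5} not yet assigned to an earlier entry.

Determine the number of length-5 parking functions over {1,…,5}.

1296

Count = 1·6^4 = 1 · 1296 = 1296
Check (2,1,5,4,1) → sorted (1,1,2,4,5): b_i ≤ i ∀i, a PF.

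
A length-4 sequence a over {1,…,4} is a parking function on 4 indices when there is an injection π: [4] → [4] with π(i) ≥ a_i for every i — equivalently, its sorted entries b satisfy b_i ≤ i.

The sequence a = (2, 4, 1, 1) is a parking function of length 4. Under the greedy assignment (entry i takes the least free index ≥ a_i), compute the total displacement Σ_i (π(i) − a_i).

Σπ = 10 ({1..4} each once); Σa = 2+4+1+1 = 8; disp = 10−8 = 2.

2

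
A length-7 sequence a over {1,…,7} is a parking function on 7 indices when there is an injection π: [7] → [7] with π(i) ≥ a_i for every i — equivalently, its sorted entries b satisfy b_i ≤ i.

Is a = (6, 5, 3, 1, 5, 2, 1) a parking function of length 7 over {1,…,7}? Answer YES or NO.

Order a: b = (1, 1, 2, 3, 5, 5, 6).
  b_1=1 ≤ 1
  b_2=1 ≤ 2
  b_3=2 ≤ 3
  b_4=3 ≤ 4
  b_5=5 ≤ 5
  b_6=5 ≤ 6
  b_7=6 ≤ 7
All bounds hold ⇒ YES

YES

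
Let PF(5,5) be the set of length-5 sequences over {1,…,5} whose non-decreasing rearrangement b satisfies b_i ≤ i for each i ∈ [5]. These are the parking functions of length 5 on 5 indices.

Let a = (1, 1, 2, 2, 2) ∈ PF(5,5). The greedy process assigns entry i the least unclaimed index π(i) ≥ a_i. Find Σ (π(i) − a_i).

7

Σπ(i) = 1+…+5 = 15; Σa = 1+1+2+2+2 = 8; disp = 15−8 = 7.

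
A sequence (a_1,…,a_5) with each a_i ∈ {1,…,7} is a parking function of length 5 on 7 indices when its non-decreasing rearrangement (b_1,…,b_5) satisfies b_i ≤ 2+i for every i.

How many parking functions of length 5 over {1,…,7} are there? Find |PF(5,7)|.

Count = 3·8^4 = 3×4096 = 12288 (Konheim–Weiss)
One tuple (1,5,1,7,3) → sorted (1,1,3,5,7): b_i ≤ 2+i ∀i, a PF.

12288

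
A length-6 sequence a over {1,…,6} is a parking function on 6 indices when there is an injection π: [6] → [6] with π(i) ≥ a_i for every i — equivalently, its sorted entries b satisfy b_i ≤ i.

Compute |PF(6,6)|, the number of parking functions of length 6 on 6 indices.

Count = (6+1−6)·(6+1)^{6−1} = 1·16807 = 16807 (Konheim–Weiss)
Example (3,3,2,1,3,1) → sorted (1,1,2,3,3,3): b_i ≤ i ∀i, a PF.

16807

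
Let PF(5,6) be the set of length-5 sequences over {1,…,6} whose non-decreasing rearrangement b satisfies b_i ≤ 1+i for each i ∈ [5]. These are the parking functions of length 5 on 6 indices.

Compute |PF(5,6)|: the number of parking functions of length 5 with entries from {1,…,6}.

4802

|PF(5,6)| = 2·7^4 = 2 · 2401 = 4802 (Konheim–Weiss)
Example (2,1,3,3,6) → sorted (1,2,3,3,6): b_i ≤ 1+i ∀i, a PF.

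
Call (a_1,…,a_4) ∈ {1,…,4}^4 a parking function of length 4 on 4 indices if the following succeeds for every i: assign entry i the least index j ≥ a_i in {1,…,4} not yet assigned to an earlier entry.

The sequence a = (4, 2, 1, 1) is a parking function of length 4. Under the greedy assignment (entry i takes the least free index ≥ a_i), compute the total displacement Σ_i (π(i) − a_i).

Σπ(i) = 1+…+4 = 10; Σa = 4+2+1+1 = 8; disp = 10−8 = 2.

2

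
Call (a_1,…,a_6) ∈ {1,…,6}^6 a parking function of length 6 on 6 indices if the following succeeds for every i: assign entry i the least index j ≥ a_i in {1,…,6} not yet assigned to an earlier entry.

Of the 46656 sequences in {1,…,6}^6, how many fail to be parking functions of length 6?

Count = 1·7^5 = 1 · 16807 = 16807 (Konheim–Weiss)
One tuple (6,3,6,5,5,5) → sorted (3,5,5,5,6,6): b_1=3>1, not a PF.
Total 46656; non-PF = 46656−16807 = 29849

29849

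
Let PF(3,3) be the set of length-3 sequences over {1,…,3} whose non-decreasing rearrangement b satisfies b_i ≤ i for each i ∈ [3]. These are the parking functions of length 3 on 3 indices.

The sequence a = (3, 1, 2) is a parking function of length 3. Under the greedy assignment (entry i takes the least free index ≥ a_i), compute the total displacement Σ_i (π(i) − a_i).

Σπ(i) = 1+…+3 = 6; Σa = 3+1+2 = 6; disp = 6−6 = 0.

0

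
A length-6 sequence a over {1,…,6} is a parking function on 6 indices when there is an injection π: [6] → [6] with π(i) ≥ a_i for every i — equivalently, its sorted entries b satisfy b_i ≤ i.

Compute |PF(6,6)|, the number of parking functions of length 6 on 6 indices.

16807

#PF = (6+1−6)·(6+1)^{6−1} = 1·16807 = 16807
Check (4,6,2,3,1,2) → sorted (1,2,2,3,4,6): b_i ≤ i ∀i, a PF.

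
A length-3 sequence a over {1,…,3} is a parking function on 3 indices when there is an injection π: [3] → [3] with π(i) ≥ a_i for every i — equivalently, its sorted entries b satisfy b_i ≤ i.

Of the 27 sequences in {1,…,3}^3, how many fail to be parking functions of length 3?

#PF = (4−3)·4^(3−1) = 1·16 = 16 (Konheim–Weiss)
One tuple (2,3,2) → sorted (2,2,3): b_1=2>1, not a PF.
So 27 − 16 = 11 fail.

11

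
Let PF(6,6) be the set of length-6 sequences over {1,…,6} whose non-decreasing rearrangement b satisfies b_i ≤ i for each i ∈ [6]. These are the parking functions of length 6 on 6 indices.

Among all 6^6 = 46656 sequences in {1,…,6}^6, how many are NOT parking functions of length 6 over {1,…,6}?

Count = 1·7^5 = 1 · 16807 = 16807 (Konheim–Weiss)
One tuple (6,1,6,4,6,4) → sorted (1,4,4,6,6,6): b_2=4>2, not a PF.
Total 46656; non-PF = 46656−16807 = 29849

29849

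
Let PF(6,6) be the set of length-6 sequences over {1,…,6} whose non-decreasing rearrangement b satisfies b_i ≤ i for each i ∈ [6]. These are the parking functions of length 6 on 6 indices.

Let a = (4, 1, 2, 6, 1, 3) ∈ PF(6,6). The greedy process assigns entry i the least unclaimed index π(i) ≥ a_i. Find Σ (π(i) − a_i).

Σπ = 21 ({1..6} each once); Σa = 4+1+2+6+1+3 = 17; disp = 21−17 = 4.

4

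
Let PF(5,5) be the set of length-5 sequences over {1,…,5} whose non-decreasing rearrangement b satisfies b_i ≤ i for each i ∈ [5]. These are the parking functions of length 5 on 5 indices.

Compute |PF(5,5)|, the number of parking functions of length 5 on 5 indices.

Count = (5+1−5)·(5+1)^{5−1} = 1·1296 = 1296 [KW]
Example (5,4,2,1,3) → sorted (1,2,3,4,5): b_i ≤ i ∀i, a PF.

1296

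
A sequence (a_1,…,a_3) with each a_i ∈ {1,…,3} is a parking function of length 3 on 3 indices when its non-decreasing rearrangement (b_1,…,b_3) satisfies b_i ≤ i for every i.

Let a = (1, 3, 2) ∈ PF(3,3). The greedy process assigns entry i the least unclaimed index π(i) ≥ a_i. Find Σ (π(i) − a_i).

Σπ(i) = 1+…+3 = 6; Σa = 1+3+2 = 6; disp = 6−6 = 0.

0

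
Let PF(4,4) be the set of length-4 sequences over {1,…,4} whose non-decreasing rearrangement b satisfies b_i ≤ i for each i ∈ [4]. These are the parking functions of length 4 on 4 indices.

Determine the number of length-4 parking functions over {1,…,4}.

|PF| = 1·5^3 = 1·125 = 125 [KW]
Example (1,3,3,1) → sorted (1,1,3,3): b_i ≤ i ∀i, a PF.

125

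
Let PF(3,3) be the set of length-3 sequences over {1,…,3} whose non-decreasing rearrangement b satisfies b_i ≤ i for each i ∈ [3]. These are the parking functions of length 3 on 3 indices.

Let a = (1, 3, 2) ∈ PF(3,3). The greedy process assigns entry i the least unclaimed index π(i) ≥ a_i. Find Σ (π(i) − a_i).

0

Σπ = 3·4/2 = 6 (π permutes [3]); Σa = 1+3+2 = 6; disp = 6−6 = 0.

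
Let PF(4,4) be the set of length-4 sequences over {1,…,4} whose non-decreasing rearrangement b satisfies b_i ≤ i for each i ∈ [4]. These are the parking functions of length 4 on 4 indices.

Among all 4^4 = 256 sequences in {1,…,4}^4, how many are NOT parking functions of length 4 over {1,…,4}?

|PF(4,4)| = (5−4)·5^(4−1) = 1·125 = 125 (Konheim–Weiss)
Example (4,4,1,3) → sorted (1,3,4,4): b_2=3>2, not a PF.
4^4 − 125 = 256 − 125 = 131

131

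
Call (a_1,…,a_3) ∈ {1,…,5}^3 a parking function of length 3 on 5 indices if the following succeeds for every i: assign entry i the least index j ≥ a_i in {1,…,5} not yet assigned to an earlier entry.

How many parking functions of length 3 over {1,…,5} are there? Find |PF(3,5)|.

|PF(3,5)| = 3·6^2 = 3×36 = 108 (Konheim–Weiss)
Example (4,1,4) → sorted (1,4,4): b_i ≤ 2+i ∀i, a PF.

108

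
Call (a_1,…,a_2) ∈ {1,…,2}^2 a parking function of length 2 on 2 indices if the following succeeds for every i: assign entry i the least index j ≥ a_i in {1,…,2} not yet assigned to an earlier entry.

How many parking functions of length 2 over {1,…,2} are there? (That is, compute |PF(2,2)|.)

3

Count = (2−2+1)·(2+1)^(2−1) = 1 · 3 = 3 [KW]
Check (1,2) → sorted (1,2): b_i ≤ i ∀i, a PF.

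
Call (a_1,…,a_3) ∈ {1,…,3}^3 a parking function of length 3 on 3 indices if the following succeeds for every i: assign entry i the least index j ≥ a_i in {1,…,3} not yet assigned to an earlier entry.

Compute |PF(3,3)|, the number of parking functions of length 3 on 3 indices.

|PF(3,3)| = (4−3)·4^(3−1) = 1×16 = 16 (Pollak)
Example (1,3,1) → sorted (1,1,3): b_i ≤ i ∀i, a PF.

16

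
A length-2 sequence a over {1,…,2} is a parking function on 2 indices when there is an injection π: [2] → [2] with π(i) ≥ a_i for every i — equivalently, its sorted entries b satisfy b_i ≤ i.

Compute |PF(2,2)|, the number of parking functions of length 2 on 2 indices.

Count = (3−2)·3^(2−1) = 1×3 = 3 [KW]
Check (2,1) → sorted (1,2): b_i ≤ i ∀i, a PF.

3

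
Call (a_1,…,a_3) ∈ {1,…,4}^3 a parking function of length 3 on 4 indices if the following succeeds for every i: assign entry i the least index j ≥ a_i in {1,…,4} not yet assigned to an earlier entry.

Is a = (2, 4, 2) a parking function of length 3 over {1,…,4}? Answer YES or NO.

YES

Order a: b = (2, 2, 4).
  b_1=2 ≤ 2
  b_2=2 ≤ 3
  b_3=4 ≤ 4
All bounds hold ⇒ YES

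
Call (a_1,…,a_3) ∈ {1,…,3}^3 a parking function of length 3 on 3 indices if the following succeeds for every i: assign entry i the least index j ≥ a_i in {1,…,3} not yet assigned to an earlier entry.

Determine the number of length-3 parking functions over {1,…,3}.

Count = (3+1−3)·(3+1)^{3−1} = 1 · 16 = 16 (Konheim–Weiss)
E.g. (2,1,3) → sorted (1,2,3): b_i ≤ i ∀i, a PF.

16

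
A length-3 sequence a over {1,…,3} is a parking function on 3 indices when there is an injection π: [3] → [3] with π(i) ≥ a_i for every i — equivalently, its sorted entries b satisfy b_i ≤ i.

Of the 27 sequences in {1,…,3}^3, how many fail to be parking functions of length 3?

|PF| = 1·4^2 = 1·16 = 16
One tuple (3,2,3) → sorted (2,3,3): b_1=2>1, not a PF.
So 27 − 16 = 11 fail.

11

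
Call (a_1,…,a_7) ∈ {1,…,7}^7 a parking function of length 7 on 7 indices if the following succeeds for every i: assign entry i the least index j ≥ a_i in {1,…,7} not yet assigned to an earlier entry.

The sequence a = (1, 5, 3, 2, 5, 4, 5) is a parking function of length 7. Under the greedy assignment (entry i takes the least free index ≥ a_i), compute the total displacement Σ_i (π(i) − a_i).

Σπ = 28 ({1..7} each once); Σa = 1+5+3+2+5+4+5 = 25; disp = 28−25 = 3.

3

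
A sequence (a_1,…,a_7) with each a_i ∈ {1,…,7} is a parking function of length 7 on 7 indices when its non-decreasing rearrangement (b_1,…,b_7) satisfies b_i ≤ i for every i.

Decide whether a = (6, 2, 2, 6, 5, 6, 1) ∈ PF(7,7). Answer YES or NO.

Order a: b = (1, 2, 2, 5, 6, 6, 6).
  b_1=1 ≤ 1
  b_2=2 ≤ 2
  b_3=2 ≤ 3
  b_4=5 > 4
  fails at i=4 ⇒ NO

NO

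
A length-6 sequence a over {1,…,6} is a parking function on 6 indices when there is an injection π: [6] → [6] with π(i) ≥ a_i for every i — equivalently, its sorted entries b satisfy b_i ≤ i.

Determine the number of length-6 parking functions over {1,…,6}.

16807

#PF = 1·7^5 = 1×16807 = 16807 [KW]
One tuple (4,1,1,1,6,4) → sorted (1,1,1,4,4,6): b_i ≤ i ∀i, a PF.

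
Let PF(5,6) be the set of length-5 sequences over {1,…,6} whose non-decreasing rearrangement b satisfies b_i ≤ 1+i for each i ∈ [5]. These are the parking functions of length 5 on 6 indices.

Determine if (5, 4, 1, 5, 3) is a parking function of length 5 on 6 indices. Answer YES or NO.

Sorted: b = (1, 3, 4, 5, 5).
  b_1=1 ≤ 2
  b_2=3 ≤ 3
  b_3=4 ≤ 4
  b_4=5 ≤ 5
  b_5=5 ≤ 6
All bounds hold ⇒ YES

YES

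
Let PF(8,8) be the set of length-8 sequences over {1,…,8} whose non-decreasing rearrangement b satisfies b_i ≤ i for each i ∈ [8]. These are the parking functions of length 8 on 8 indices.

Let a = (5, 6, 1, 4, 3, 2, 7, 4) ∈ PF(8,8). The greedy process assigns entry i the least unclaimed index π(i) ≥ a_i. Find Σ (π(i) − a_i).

Σπ(i) = 1+…+8 = 36; Σa = 5+6+1+4+3+2+7+4 = 32; disp = 36−32 = 4.

4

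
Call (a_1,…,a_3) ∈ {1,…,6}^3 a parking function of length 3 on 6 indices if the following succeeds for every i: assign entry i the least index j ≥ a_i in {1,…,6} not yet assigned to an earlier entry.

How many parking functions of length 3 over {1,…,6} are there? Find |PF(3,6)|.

196

|PF(3,6)| = 4·7^2 = 4 · 49 = 196 (Konheim–Weiss)
E.g. (2,3,2) → sorted (2,2,3): b_i ≤ 3+i ∀i, a PF.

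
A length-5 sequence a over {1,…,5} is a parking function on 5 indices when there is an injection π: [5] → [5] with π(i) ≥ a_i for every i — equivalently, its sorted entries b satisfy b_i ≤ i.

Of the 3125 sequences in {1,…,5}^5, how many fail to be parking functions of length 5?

|PF| = 1·6^4 = 1×1296 = 1296 [KW]
E.g. (4,5,5,3,5) → sorted (3,4,5,5,5): b_1=3>1, not a PF.
5^5 − 1296 = 3125 − 1296 = 1829

1829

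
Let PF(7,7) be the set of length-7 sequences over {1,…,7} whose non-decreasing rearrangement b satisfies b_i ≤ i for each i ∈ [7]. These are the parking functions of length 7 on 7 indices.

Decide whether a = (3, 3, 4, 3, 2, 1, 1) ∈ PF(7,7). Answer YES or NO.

YES

Rearranged: b = (1, 1, 2, 3, 3, 3, 4).
  b_1=1 ≤ 1
  b_2=1 ≤ 2
  b_3=2 ≤ 3
  b_4=3 ≤ 4
  b_5=3 ≤ 5
  b_6=3 ≤ 6
  b_7=4 ≤ 7
All bounds hold ⇒ YES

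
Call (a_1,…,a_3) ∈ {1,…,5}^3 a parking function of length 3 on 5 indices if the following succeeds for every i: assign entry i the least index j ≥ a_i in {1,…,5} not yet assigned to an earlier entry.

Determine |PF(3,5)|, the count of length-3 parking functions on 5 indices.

|PF| = 3·6^2 = 3×36 = 108 (Pollak)
One tuple (2,1,3) → sorted (1,2,3): b_i ≤ 2+i ∀i, a PF.

108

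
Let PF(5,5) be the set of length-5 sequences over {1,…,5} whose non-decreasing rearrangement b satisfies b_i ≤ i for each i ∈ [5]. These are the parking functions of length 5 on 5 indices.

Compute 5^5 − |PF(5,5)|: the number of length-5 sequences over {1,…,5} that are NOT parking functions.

1829

|PF| = (6−5)·6^(5−1) = 1×1296 = 1296 [KW]
One tuple (3,5,3,3,3) → sorted (3,3,3,3,5): b_1=3>1, not a PF.
So 3125 − 1296 = 1829 fail.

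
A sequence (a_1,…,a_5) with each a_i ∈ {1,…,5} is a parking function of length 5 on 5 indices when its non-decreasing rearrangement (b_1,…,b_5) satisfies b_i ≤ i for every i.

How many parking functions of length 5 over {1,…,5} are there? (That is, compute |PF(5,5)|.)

1296

|PF| = (6−5)·6^(5−1) = 1 · 1296 = 1296
One tuple (2,1,4,2,3) → sorted (1,2,2,3,4): b_i ≤ i ∀i, a PF.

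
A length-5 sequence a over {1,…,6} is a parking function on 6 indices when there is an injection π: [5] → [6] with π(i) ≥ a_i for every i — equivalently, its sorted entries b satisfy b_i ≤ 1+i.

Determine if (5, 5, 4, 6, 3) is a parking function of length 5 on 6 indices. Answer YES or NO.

NO

Order a: b = (3, 4, 5, 5, 6).
  b_1=3 > 2
  fails at i=1 ⇒ NO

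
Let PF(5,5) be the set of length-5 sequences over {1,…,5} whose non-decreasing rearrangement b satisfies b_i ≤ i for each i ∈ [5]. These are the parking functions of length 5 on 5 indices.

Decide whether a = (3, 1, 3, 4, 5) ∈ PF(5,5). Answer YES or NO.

NO

Rearranged: b = (1, 3, 3, 4, 5).
  b_1=1 ≤ 1
  b_2=3 > 2
  fails at i=2 ⇒ NO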